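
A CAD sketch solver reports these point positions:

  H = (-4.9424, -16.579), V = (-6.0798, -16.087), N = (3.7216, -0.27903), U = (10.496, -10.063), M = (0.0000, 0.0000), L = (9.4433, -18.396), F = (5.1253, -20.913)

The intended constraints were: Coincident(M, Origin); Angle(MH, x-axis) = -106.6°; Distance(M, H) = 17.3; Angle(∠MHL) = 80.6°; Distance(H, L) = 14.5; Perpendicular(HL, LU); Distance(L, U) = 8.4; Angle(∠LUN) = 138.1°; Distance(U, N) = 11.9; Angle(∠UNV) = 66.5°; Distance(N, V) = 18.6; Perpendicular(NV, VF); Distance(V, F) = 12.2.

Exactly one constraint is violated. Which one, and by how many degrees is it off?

Perpendicular(NV, VF) — off by 8.50°.

M = (0.00, 0.00) ✓; MH at -106.6° ✓; |MH| = 17.30 ✓; ∠MHL = 80.60° ✓; |HL| = 14.50 ✓; ∠(HL, LU) = 90.00° ✓; |LU| = 8.399 ✓; ∠LUN = 138.1° ✓; |UN| = 11.90 ✓; ∠UNV = 66.50° ✓; |NV| = 18.60 ✓; ∠(NV, VF) = 98.50° ✗; |VF| = 12.20 ✓.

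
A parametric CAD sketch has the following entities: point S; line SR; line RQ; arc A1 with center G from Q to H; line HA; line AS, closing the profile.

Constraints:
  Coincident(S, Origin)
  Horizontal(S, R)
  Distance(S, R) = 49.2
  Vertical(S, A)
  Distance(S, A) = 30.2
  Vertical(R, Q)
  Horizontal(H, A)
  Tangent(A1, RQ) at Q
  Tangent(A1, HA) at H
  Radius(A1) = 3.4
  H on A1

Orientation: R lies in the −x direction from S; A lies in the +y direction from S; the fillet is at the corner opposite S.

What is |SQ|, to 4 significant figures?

56.03

The virtual corner opposite S is at (-49.20, 30.20). A1 meets RQ tangentially, so GQ is at right angles to RQ and the tangent condition forces GH to be normal to HA, with radius 3.4, so the center G sits 3.4 in from both sides at G = (-45.80, 26.80). That places the tangent points at Q = (-49.20, 26.80) on RQ and H = (-45.80, 30.20) on HA. Then |SQ| = |Q − S| = 56.03.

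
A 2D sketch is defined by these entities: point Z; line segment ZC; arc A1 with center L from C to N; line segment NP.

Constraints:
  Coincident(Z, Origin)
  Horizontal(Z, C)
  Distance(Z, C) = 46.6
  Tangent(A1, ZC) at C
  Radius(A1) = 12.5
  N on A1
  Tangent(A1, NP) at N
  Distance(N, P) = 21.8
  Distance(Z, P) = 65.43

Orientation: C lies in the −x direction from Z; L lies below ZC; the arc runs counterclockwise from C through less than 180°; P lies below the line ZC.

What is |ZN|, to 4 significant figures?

60.73

Checks: |LN| = 12.50 ✓; ∠(LN, NP) = 90.00° ✓; |NP| = 21.80 ✓; |ZP| = 65.43 ✓.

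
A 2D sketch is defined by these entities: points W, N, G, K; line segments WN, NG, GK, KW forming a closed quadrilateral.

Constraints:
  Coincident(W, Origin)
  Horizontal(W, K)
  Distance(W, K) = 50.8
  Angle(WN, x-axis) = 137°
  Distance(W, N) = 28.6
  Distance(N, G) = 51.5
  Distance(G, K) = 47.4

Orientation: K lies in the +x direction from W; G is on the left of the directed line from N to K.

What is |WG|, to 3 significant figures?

48.2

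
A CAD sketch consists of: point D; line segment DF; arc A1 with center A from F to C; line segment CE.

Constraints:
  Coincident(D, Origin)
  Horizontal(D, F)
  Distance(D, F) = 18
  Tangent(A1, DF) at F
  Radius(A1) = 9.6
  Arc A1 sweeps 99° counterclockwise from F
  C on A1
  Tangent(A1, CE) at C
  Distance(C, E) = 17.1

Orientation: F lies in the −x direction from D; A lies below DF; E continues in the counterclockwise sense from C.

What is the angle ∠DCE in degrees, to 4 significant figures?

103.0°

On A1, F sits at bearing 90° from A; a 99° counterclockwise sweep puts C at bearing 189°, so C = A + 9.6·(cos 189°, sin 189°) = (-27.48, -11.10). The tangent condition forces AC to be normal to CE, so CE runs along (−sin 189°, cos 189°); with |CE| = 17.1, E = (-24.81, -27.99). Then cos ∠DCE = CD·CE / (|CD||CE|), giving 103.0°.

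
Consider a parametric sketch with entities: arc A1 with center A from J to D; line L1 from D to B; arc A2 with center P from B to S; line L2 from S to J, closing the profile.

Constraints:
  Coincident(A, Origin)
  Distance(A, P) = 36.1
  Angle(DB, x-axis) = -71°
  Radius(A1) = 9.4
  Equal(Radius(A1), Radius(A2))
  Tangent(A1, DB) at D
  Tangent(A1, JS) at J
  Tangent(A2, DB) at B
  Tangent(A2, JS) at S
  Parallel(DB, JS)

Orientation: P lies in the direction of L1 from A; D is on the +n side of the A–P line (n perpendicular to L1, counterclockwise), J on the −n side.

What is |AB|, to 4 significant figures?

37.30

The slot axis is L1's direction at -71.0°, so u = (cos -71.0°, sin -71.0°) = (0.3256, -0.9455) and n = (−sin -71.0°, cos -71.0°) = (0.9455, 0.3256). A is at the origin and P lies 36.1 along u from A, so P = 36.1·u = (11.75, -34.13). Tangency of A1 to both parallel lines with radius 9.4 puts D and J at A ± 9.4·n: D = (8.888, 3.060), J = (-8.888, -3.060). Equal radii place B and S the same way about P: B = P + 9.4·n = (20.64, -31.07), S = P − 9.4·n = (2.865, -37.19). Then |AB| = |B − A| = 37.30.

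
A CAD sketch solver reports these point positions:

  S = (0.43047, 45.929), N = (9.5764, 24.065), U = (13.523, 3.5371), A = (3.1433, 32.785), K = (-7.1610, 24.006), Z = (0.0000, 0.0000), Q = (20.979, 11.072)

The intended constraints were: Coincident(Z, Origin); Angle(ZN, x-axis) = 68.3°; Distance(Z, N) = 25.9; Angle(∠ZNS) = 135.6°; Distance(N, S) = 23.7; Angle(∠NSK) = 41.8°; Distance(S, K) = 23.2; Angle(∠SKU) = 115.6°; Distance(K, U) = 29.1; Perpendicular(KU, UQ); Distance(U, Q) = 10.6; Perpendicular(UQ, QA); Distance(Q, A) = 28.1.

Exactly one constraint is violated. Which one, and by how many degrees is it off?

Perpendicular(UQ, QA) — off by 5.90°.

Z = (0.00, 0.00) ✓; ZN at 68.30° ✓; |ZN| = 25.90 ✓; ∠ZNS = 135.6° ✓; |NS| = 23.70 ✓; ∠NSK = 41.80° ✓; |SK| = 23.20 ✓; ∠SKU = 115.6° ✓; |KU| = 29.10 ✓; ∠(KU, UQ) = 90.00° ✓; |UQ| = 10.60 ✓; ∠(UQ, QA) = 84.10° ✗; |QA| = 28.10 ✓.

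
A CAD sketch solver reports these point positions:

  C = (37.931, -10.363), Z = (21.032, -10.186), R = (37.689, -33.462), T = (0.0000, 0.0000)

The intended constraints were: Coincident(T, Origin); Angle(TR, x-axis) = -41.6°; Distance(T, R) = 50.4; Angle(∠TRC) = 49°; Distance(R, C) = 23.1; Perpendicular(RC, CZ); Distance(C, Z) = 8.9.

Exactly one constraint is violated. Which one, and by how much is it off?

Distance(C, Z) = 8.9 — off by 8.00.

T = (0.00, 0.00) ✓; TR at -41.60° ✓; |TR| = 50.40 ✓; ∠TRC = 49.00° ✓; |RC| = 23.10 ✓; ∠(RC, CZ) = 90.00° ✓; |CZ| = 16.90 ✗.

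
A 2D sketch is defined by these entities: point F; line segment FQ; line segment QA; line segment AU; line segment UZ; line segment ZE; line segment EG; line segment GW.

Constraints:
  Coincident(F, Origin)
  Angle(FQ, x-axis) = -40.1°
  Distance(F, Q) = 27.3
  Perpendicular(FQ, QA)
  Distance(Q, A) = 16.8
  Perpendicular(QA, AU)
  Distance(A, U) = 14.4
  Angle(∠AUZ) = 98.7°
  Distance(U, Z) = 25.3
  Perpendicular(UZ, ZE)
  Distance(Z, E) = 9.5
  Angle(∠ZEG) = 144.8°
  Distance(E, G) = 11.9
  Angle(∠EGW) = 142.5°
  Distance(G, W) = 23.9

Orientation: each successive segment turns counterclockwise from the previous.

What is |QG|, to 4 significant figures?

4.700

F is at the origin; FQ runs at -40.1° with length 27.3, so Q = (20.88, -17.58). The perpendicularity gives QA at right angles to FQ, so QA runs at 49.90°; with |QA| = 16.8, A = (31.70, -4.734). QA is perpendicular to AU, so AU runs at 139.9°; with |AU| = 14.4, U = (20.69, 4.541). ∠AUZ = 98.7° gives UZ at -138.8° from the x-axis; with |UZ| = 25.3, Z = (1.653, -12.12). UZ is perpendicular to ZE, so ZE runs at -48.80°; with |ZE| = 9.5, E = (7.910, -19.27). ∠ZEG = 144.8° gives EG at -13.60° from the x-axis; with |EG| = 11.9, G = (19.48, -22.07). Then |QG| = |G − Q| = 4.700.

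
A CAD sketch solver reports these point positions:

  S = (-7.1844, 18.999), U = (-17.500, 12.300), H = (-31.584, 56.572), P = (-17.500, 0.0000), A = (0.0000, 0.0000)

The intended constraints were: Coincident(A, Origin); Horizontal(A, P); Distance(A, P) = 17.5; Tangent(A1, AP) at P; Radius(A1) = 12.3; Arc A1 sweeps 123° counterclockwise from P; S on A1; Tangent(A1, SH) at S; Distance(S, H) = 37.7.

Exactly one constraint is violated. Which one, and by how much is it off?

Distance(S, H) = 37.7 — off by 7.10.

A = (0.00, 0.00) ✓; A.y = 0.00, P.y = 0.00 ✓; |AP| = 17.50 ✓; ∠(UP, PA) = 90.00° ✓; |UP| = 12.30 ✓; bearing(U→S) − bearing(U→P) = 123.0° ✓; |US| = 12.30 ✓; ∠(US, SH) = 90.00° ✓; |SH| = 44.80 ✗.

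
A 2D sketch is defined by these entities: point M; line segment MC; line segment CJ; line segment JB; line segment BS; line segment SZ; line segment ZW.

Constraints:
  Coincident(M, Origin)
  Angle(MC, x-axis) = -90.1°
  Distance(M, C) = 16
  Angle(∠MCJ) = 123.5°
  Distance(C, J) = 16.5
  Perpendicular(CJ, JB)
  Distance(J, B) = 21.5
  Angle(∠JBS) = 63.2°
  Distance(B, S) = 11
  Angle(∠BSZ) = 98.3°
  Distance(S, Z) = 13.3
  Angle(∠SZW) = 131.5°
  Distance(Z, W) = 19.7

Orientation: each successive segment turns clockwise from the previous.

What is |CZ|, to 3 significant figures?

11.6

M is at the origin; MC runs at -90.1° with length 16.0, so C = (-0.0279, -16.0). ∠MCJ = 123.5° gives CJ at -147° from the x-axis; with |CJ| = 16.5, J = (-13.8, -25.1). CJ ⟂ JB, so JB runs at 123°; with |JB| = 21.5, B = (-25.6, -7.13). ∠JBS = 63.2° gives BS at 6.60° from the x-axis; with |BS| = 11.0, S = (-14.7, -5.87). ∠BSZ = 98.3° gives SZ at -75.1° from the x-axis; with |SZ| = 13.3, Z = (-11.3, -18.7). Then |CZ| = |Z − C| = 11.6.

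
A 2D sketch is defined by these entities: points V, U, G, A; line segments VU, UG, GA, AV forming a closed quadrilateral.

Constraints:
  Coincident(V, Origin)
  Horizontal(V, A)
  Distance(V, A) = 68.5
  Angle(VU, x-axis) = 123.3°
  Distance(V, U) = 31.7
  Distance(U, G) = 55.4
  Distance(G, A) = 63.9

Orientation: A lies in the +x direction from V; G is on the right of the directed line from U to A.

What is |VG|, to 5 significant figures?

24.008

V is at the origin; V and A share the same y with |VA| = 68.5 and A in +x, so A = (68.5, 0). VU runs at 123.3° with |VU| = 31.7, so U = (-17.404, 26.495). G is determined by |UG| = 55.4 and |GA| = 63.9 together: it lies at the intersection of circle(U, 55.4) and circle(A, 63.9). With |UA| = 89.897, the foot of the radical line on UA is 39.308 from U and the perpendicular offset is √(55.4² − 39.308²) = 39.038. Taking the right-of-UA solution: G = (8.6528, -22.395).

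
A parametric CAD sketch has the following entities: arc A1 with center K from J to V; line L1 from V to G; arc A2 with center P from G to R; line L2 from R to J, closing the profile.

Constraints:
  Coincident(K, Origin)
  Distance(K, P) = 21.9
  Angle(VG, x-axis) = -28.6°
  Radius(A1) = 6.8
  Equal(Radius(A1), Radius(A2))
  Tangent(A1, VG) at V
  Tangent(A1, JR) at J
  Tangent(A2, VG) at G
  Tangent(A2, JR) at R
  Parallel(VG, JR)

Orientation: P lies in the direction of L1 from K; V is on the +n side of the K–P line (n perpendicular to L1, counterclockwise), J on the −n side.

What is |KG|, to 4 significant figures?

22.93

The slot axis is L1's direction at -28.6°, so u = (cos -28.6°, sin -28.6°) = (0.8780, -0.4787) and n = (−sin -28.6°, cos -28.6°) = (0.4787, 0.8780). K is at the origin and P lies 21.9 along u from K, so P = 21.9·u = (19.23, -10.48). Tangency of A1 to both parallel lines with radius 6.8 puts V and J at K ± 6.8·n: V = (3.255, 5.970), J = (-3.255, -5.970). Equal radii place G and R the same way about P: G = P + 6.8·n = (22.48, -4.513), R = P − 6.8·n = (15.97, -16.45). Then |KG| = |G − K| = 22.93.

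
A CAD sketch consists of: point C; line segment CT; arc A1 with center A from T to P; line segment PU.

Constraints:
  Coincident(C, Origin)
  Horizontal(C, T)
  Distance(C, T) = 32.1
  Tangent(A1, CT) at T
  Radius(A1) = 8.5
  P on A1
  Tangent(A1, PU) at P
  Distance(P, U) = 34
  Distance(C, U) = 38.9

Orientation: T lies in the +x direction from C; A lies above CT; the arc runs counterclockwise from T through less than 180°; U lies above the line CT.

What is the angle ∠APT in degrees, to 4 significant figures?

20.28°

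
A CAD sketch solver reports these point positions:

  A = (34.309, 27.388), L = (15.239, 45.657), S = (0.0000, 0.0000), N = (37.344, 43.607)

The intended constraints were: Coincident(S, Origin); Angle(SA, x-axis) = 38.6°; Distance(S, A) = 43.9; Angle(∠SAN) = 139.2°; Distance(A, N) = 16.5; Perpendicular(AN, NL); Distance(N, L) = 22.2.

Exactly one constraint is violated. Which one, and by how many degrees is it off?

Perpendicular(AN, NL) — off by 5.30°.

S = (0.00, 0.00) ✓; SA at 38.60° ✓; |SA| = 43.90 ✓; ∠SAN = 139.2° ✓; |AN| = 16.50 ✓; ∠(AN, NL) = 95.30° ✗; |NL| = 22.20 ✓.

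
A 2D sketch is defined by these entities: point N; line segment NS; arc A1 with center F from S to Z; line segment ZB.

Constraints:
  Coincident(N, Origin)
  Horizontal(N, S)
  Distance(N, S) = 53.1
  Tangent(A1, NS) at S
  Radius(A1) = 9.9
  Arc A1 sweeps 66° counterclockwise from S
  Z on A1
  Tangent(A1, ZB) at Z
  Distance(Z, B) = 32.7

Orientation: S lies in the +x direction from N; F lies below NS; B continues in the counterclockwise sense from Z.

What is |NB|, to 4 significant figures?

47.16

N is at the origin; N and S share the same y with |NS| = 53.1 and S on the +x side, so S = (53.10, 0.000). The tangent condition forces FS to be normal to NS, so F = S + (0, -9.9) = (53.10, -9.900). On A1, S sits at bearing 90° from F; a 66° counterclockwise sweep puts Z at bearing 156°, so Z = F + 9.9·(cos 156°, sin 156°) = (44.06, -5.873). The tangent condition forces FZ to be normal to ZB, so ZB runs along (−sin 156°, cos 156°); with |ZB| = 32.7, B = (30.76, -35.75). Then |NB| = |B − N| = 47.16.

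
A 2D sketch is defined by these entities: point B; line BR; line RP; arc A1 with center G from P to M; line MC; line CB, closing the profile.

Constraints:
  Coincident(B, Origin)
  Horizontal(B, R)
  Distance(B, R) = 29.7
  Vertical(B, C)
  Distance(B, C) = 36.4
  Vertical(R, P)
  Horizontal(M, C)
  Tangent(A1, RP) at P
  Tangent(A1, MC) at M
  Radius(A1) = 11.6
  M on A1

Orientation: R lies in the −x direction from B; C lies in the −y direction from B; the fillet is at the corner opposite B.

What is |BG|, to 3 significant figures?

30.7

B is at the origin; BR is horizontal with |BR| = 29.7 and R on the −x side, so R = (-29.7, 0.00). BC is vertical with |BC| = 36.4 and C on the −y side, so C = (0.00, -36.4). The virtual corner opposite B is at (-29.7, -36.4). Tangency of A1 to RP means the radius GP is perpendicular to RP and A1 meets MC tangentially, so GM is at right angles to MC, with radius 11.6, so the center G sits 11.6 in from both sides at G = (-18.1, -24.8). Then |BG| = |G − B| = 30.7.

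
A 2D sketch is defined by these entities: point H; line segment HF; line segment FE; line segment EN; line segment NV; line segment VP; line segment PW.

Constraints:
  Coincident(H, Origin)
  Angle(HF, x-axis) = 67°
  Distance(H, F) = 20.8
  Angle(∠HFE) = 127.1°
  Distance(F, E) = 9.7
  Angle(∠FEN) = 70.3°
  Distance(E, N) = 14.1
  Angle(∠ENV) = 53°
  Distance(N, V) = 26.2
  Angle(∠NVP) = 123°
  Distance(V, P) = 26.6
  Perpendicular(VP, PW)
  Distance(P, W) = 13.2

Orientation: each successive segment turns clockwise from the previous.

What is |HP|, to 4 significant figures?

51.46

H is at the origin; HF runs at 67.0° with length 20.8, so F = (8.127, 19.15). ∠HFE = 127.1° gives FE at 14.10° from the x-axis; with |FE| = 9.7, E = (17.53, 21.51). ∠FEN = 70.3° gives EN at -95.60° from the x-axis; with |EN| = 14.1, N = (16.16, 7.477). ∠ENV = 53.0° gives NV at 137.4° from the x-axis; with |NV| = 26.2, V = (-3.127, 25.21). ∠NVP = 123.0° gives VP at 80.40° from the x-axis; with |VP| = 26.6, P = (1.309, 51.44). Then |HP| = |P − H| = 51.46.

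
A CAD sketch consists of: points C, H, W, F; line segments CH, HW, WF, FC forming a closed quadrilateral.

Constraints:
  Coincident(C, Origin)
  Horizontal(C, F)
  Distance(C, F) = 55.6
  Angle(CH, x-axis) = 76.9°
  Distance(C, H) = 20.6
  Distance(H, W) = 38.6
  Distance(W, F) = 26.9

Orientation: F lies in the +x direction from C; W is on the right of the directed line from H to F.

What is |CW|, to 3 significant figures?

31.5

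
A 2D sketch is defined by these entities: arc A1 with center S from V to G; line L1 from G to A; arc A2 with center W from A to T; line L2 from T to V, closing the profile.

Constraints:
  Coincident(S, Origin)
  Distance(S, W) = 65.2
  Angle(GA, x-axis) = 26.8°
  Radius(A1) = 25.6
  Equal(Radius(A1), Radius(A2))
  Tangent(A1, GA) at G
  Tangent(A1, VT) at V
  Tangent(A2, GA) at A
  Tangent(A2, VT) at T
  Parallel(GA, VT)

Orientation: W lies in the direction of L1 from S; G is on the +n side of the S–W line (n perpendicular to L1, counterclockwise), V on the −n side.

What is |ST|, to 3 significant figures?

70.0

Tangency of A1 to both parallel lines with radius 25.6 puts G and V at S ± 25.6·n: G = (-11.5, 22.9), V = (11.5, -22.9). Equal radii place A and T the same way about W: A = W + 25.6·n = (46.7, 52.2), T = W − 25.6·n = (69.7, 6.55). Then |ST| = |T − S| = 70.0.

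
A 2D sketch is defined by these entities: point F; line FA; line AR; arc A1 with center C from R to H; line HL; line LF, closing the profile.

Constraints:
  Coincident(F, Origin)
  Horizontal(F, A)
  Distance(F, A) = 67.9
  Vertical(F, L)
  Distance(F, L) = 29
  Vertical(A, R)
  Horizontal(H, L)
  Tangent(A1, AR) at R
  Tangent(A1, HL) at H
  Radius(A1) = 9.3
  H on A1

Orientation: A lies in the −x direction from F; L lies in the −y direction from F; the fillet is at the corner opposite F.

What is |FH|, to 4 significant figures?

65.38

F is at the origin; F and A share the same y with |FA| = 67.9 and A on the −x side, so A = (-67.90, 0.000). FL is vertical with |FL| = 29.0 and L on the −y side, so L = (0.000, -29.00). The virtual corner opposite F is at (-67.90, -29.00). Tangency of A1 to AR means the radius CR is perpendicular to AR and since A1 is tangent to HL there, CH ⟂ HL, with radius 9.3, so the center C sits 9.3 in from both sides at C = (-58.60, -19.70). That places the tangent points at R = (-67.90, -19.70) on AR and H = (-58.60, -29.00) on HL. Then |FH| = |H − F| = 65.38.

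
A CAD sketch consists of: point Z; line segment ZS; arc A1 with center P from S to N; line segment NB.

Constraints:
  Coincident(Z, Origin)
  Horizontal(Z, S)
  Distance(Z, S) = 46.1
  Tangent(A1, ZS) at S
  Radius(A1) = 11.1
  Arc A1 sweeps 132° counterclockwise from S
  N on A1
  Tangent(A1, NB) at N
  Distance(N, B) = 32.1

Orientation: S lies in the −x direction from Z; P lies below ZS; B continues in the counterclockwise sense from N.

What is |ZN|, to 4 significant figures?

57.42

Z is at the origin; ZS is horizontal with |ZS| = 46.1 and S on the −x side, so S = (-46.10, 0.000). A1 meets ZS tangentially, so PS is at right angles to ZS, so P = S + (0, -11.1) = (-46.10, -11.10). On A1, S sits at bearing 90° from P; a 132° counterclockwise sweep puts N at bearing 222°, so N = P + 11.1·(cos 222°, sin 222°) = (-54.35, -18.53). Then |ZN| = |N − Z| = 57.42.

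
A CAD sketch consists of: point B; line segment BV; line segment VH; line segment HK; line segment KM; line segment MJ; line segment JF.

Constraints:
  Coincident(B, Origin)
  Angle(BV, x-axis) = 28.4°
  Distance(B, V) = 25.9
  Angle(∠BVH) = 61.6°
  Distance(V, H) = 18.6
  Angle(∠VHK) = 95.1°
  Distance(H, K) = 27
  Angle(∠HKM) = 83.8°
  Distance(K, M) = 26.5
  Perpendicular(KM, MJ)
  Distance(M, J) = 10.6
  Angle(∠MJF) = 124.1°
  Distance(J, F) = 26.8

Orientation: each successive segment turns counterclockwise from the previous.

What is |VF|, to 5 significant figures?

17.226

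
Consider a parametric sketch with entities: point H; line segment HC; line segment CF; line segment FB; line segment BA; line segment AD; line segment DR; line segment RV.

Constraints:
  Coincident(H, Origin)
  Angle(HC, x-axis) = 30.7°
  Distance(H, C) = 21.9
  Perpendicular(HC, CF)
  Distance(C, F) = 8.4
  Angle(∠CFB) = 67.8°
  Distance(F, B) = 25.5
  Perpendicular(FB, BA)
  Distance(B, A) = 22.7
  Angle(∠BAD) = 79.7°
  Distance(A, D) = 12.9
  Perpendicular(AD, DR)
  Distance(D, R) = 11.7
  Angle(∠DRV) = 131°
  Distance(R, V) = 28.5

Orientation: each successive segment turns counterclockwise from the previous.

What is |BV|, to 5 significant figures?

15.017

H is at the origin; HC runs at 30.7° with length 21.9, so C = (18.831, 11.181). HC ⟂ CF, so CF runs at 120.70°; with |CF| = 8.4, F = (14.542, 18.404). ∠CFB = 67.8° gives FB at -127.10° from the x-axis; with |FB| = 25.5, B = (-0.83960, -1.9347). FB ⟂ BA, so BA runs at -37.100°; with |BA| = 22.7, A = (17.266, -15.628). ∠BAD = 79.7° gives AD at 63.200° from the x-axis; with |AD| = 12.9, D = (23.082, -4.1132). AD is perpendicular to DR, so DR runs at 153.20°; with |DR| = 11.7, R = (12.639, 1.1621). ∠DRV = 131.0° gives RV at -157.80° from the x-axis; with |RV| = 28.5, V = (-13.749, -9.6064). Then |BV| = |V − B| = 15.017.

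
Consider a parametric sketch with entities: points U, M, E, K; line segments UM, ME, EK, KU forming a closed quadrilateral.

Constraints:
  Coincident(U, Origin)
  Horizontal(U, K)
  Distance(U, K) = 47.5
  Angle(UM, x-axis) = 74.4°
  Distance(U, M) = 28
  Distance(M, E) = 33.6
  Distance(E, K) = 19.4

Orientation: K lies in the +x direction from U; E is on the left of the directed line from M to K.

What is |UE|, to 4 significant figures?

43.67

U is at the origin; UK is horizontal with |UK| = 47.5 and K in +x, so K = (47.5, 0). UM runs at 74.4° with |UM| = 28.0, so M = (7.530, 26.97). E is determined by |ME| = 33.6 and |EK| = 19.4 together: it lies at the intersection of circle(M, 33.6) and circle(K, 19.4). With |MK| = 48.22, the foot of the radical line on MK is 31.91 from M and the perpendicular offset is √(33.6² − 31.91²) = 10.51. Taking the left-of-MK solution: E = (39.86, 17.83).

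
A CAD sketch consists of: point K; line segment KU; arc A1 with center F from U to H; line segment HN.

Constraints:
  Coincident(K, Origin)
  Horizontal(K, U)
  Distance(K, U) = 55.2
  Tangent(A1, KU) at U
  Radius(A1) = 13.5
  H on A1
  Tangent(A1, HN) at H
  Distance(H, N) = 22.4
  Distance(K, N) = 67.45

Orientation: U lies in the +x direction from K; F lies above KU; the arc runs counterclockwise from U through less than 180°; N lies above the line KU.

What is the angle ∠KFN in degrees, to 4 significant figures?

102.4°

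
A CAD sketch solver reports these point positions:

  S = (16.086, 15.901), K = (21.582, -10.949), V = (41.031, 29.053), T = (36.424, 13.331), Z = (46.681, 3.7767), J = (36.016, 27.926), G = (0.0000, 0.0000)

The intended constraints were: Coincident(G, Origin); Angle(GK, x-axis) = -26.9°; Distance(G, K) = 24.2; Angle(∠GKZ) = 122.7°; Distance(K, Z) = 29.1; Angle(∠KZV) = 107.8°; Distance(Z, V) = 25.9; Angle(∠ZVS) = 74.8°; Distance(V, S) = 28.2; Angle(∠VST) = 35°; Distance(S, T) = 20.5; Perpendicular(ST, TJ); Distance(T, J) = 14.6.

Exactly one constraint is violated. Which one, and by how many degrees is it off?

Perpendicular(ST, TJ) — off by 8.80°.

G = (0.00, 0.00) ✓; GK at -26.90° ✓; |GK| = 24.20 ✓; ∠GKZ = 122.7° ✓; |KZ| = 29.10 ✓; ∠KZV = 107.8° ✓; |ZV| = 25.90 ✓; ∠ZVS = 74.80° ✓; |VS| = 28.20 ✓; ∠VST = 35.00° ✓; |ST| = 20.50 ✓; ∠(ST, TJ) = 98.80° ✗; |TJ| = 14.60 ✓.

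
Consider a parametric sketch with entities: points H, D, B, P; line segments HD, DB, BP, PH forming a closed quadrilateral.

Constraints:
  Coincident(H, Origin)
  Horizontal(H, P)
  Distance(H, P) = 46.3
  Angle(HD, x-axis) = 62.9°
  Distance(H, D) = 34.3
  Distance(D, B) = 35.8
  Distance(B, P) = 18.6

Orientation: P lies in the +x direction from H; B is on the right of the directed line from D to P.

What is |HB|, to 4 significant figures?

28.12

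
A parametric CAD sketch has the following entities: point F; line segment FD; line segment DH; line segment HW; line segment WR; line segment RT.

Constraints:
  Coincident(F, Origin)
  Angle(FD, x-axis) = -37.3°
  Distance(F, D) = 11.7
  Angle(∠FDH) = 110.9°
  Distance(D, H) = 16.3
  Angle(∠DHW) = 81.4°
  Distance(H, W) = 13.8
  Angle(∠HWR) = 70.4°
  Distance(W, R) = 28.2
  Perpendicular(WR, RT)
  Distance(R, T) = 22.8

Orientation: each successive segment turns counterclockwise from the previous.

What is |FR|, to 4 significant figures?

12.41

∠DHW = 81.4° gives HW at 130.4° from the x-axis; with |HW| = 13.8, W = (14.22, 12.01). ∠HWR = 70.4° gives WR at -120.0° from the x-axis; with |WR| = 28.2, R = (0.1162, -12.41). Then |FR| = |R − F| = 12.41.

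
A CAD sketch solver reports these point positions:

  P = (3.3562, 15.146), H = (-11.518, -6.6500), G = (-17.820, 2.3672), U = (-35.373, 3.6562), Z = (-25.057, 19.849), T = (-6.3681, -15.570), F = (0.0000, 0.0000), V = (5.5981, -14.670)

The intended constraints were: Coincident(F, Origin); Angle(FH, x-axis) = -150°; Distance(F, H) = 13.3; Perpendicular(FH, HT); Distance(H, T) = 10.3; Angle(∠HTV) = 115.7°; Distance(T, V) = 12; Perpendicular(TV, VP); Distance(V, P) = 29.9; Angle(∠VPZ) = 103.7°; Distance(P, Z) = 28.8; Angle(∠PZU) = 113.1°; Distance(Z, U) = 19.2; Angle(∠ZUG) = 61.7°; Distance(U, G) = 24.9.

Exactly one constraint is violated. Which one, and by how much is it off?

Distance(U, G) = 24.9 — off by 7.30.

F = (0.00, 0.00) ✓; FH at -150.0° ✓; |FH| = 13.30 ✓; ∠(FH, HT) = 90.00° ✓; |HT| = 10.30 ✓; ∠HTV = 115.7° ✓; |TV| = 12.00 ✓; ∠(TV, VP) = 90.00° ✓; |VP| = 29.90 ✓; ∠VPZ = 103.7° ✓; |PZ| = 28.80 ✓; ∠PZU = 113.1° ✓; |ZU| = 19.20 ✓; ∠ZUG = 61.70° ✓; |UG| = 17.60 ✗.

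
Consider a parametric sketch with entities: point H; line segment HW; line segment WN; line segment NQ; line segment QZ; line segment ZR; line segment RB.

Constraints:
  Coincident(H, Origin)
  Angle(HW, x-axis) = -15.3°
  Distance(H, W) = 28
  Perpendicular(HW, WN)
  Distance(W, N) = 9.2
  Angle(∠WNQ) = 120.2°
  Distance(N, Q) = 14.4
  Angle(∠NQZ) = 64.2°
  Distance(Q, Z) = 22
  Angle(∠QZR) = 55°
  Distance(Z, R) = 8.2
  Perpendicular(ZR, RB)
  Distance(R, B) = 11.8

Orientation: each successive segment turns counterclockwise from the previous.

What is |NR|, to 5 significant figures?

12.676

∠NQZ = 64.2° gives QZ at -109.70° from the x-axis; with |QZ| = 22.0, Z = (11.926, -8.9561). ∠QZR = 55.0° gives ZR at 15.300° from the x-axis; with |ZR| = 8.2, R = (19.835, -6.7923). Then |NR| = |R − N| = 12.676.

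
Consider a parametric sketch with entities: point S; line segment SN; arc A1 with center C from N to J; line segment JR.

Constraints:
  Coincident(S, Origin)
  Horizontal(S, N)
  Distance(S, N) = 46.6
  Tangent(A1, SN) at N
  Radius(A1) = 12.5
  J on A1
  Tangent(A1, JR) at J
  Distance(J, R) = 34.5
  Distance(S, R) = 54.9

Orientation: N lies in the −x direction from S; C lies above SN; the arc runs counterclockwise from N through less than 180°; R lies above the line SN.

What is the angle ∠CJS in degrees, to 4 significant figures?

167.7°

S is at the origin; S and N share the same y with |SN| = 46.6 and N on the −x side, so N = (-46.60, 0.000). Since A1 is tangent to SN there, CN ⟂ SN, so C = N + (0, 12.5) = (-46.60, 12.50). Since CJ ⟂ JR (tangency), |CR| = √(12.5² + 34.5²) = 36.69 regardless of where J sits on A1. So R lies on both circle(S, 54.9) and circle(C, 36.69); the above-SN intersection is R = (-30.65, 45.55). J is the foot of the tangent from R: J = (-34.17, 11.23).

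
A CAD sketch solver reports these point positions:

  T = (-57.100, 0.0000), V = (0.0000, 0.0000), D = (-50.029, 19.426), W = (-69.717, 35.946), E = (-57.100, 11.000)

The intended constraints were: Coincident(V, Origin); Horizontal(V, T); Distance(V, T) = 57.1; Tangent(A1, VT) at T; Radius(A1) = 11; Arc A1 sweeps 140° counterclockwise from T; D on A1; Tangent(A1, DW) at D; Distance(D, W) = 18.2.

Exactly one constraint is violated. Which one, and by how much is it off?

Distance(D, W) = 18.2 — off by 7.50.

V = (0.00, 0.00) ✓; V.y = 0.00, T.y = 0.00 ✓; |VT| = 57.10 ✓; ∠(ET, TV) = 90.00° ✓; |ET| = 11.00 ✓; bearing(E→D) − bearing(E→T) = 140.0° ✓; |ED| = 11.00 ✓; ∠(ED, DW) = 90.00° ✓; |DW| = 25.70 ✗.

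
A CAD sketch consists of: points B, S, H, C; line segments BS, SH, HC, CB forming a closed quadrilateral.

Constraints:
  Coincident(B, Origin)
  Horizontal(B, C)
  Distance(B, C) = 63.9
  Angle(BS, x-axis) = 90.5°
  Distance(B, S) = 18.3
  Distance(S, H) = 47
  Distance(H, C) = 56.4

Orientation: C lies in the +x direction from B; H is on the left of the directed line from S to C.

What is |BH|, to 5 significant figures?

60.402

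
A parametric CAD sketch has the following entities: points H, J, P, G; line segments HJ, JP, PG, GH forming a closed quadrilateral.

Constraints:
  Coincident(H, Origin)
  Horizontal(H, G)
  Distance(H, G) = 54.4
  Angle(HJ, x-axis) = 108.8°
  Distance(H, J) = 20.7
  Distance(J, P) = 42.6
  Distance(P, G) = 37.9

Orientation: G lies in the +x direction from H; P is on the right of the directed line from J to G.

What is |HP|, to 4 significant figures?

23.93

H is at the origin; H and G share the same y with |HG| = 54.4 and G in +x, so G = (54.4, 0). HJ runs at 108.8° with |HJ| = 20.7, so J = (-6.671, 19.60). P is determined by |JP| = 42.6 and |PG| = 37.9 together: it lies at the intersection of circle(J, 42.6) and circle(G, 37.9). With |JG| = 64.14, the foot of the radical line on JG is 35.02 from J and the perpendicular offset is √(42.6² − 35.02²) = 24.26. Taking the right-of-JG solution: P = (19.26, -14.20).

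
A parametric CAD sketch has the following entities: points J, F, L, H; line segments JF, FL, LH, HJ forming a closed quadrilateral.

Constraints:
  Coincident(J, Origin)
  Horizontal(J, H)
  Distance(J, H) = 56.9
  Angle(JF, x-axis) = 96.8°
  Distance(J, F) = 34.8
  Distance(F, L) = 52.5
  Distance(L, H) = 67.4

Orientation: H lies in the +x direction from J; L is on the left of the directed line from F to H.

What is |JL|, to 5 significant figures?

75.575

Checks: |FL| = 52.50 ✓; |LH| = 67.40 ✓.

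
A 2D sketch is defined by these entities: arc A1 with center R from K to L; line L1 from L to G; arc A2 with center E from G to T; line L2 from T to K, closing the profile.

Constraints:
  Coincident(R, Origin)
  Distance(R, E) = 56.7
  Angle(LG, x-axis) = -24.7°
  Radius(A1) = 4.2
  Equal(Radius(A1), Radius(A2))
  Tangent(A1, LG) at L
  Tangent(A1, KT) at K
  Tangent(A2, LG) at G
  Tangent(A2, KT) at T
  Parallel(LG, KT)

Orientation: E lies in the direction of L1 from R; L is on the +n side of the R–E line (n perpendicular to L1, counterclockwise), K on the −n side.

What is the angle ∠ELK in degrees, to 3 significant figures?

85.8°

R is at the origin and E lies 56.7 along u from R, so E = 56.7·u = (51.5, -23.7). Tangency of A1 to both parallel lines with radius 4.2 puts L and K at R ± 4.2·n: L = (1.76, 3.82), K = (-1.76, -3.82). Then cos ∠ELK = LE·LK / (|LE||LK|), giving 85.8°.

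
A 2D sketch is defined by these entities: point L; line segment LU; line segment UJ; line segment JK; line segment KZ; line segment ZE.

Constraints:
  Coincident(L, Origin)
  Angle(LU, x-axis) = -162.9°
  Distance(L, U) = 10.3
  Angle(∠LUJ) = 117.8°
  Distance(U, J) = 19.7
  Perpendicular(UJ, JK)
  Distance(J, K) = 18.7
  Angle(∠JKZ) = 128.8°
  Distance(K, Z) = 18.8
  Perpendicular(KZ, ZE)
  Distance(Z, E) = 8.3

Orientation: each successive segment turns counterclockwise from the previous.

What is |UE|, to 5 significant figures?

24.012

L is at the origin; LU runs at -162.9° with length 10.3, so U = (-9.8447, -3.0286). ∠LUJ = 117.8° gives UJ at -100.70° from the x-axis; with |UJ| = 19.7, J = (-13.502, -22.386). The perpendicularity gives JK at right angles to UJ, so JK runs at -10.700°; with |JK| = 18.7, K = (4.8726, -25.858). ∠JKZ = 128.8° gives KZ at 40.500° from the x-axis; with |KZ| = 18.8, Z = (19.168, -13.648). KZ ⟂ ZE, so ZE runs at 130.50°; with |ZE| = 8.3, E = (13.778, -7.3371). Then |UE| = |E − U| = 24.012.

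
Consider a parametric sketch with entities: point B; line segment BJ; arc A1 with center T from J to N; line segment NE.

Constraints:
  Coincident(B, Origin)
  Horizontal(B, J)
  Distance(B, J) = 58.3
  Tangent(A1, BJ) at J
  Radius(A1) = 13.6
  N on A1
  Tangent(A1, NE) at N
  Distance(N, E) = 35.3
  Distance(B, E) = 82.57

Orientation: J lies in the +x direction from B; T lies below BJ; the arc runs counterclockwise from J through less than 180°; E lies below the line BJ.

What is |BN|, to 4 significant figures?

51.07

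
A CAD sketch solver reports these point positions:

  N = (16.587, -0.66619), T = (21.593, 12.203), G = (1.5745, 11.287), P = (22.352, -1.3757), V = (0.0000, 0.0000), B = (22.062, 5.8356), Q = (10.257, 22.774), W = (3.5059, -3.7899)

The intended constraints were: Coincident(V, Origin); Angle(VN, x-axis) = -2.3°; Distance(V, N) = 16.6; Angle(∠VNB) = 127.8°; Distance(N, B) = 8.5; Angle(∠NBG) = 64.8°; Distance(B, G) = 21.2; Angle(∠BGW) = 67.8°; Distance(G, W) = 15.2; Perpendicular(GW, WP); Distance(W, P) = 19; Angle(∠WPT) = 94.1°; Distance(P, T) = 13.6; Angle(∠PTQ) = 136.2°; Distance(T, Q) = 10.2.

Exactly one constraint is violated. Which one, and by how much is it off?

Distance(T, Q) = 10.2 — off by 5.30.

V = (0.00, 0.00) ✓; VN at -2.300° ✓; |VN| = 16.60 ✓; ∠VNB = 127.8° ✓; |NB| = 8.500 ✓; ∠NBG = 64.80° ✓; |BG| = 21.20 ✓; ∠BGW = 67.80° ✓; |GW| = 15.20 ✓; ∠(GW, WP) = 90.00° ✓; |WP| = 19.00 ✓; ∠WPT = 94.10° ✓; |PT| = 13.60 ✓; ∠PTQ = 136.2° ✓; |TQ| = 15.50 ✗.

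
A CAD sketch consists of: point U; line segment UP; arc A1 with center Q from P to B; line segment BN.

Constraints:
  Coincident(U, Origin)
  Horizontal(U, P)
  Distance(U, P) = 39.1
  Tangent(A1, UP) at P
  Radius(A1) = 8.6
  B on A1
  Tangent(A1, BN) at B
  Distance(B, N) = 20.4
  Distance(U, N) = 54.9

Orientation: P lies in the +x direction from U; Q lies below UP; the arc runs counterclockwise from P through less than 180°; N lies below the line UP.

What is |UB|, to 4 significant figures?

35.69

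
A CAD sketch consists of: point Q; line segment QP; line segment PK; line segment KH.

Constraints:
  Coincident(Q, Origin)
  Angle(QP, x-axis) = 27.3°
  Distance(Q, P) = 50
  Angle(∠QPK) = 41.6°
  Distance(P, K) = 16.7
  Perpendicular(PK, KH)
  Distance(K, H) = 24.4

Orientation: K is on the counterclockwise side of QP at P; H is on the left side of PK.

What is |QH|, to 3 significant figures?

22.5

∠QPK = 41.6°, so PK runs at 27.3° + (180° − 41.6°) = 166° from the x-axis; with |PK| = 16.7, K = P + 16.7·(cos 166°, sin 166°) = (28.2, 27.1). The perpendicularity gives KH at right angles to PK; with |KH| = 24.4 on the left of PK, H = K + 24.4·(-0.247, -0.969) = (22.2, 3.41). Then |QH| = |H − Q| = 22.5.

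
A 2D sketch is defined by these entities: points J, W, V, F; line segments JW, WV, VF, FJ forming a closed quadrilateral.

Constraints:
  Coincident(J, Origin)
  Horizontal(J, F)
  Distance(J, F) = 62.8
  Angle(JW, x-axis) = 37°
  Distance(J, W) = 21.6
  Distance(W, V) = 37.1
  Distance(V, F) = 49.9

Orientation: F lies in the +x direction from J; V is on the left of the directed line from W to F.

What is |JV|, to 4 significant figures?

58.00

Checks: |WV| = 37.10 ✓; |VF| = 49.90 ✓.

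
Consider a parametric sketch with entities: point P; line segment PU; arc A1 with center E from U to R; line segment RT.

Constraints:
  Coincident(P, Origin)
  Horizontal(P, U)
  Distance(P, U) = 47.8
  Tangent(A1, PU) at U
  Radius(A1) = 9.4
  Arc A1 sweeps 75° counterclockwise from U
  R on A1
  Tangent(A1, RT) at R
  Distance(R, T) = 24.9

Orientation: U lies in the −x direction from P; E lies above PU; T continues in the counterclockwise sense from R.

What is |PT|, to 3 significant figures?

44.8

On A1, U sits at bearing -90° from E; a 75° counterclockwise sweep puts R at bearing -15°, so R = E + 9.4·(cos -15°, sin -15°) = (-38.7, 6.97). The tangent condition forces ER to be normal to RT, so RT runs along (−sin -15°, cos -15°); with |RT| = 24.9, T = (-32.3, 31.0). Then |PT| = |T − P| = 44.8.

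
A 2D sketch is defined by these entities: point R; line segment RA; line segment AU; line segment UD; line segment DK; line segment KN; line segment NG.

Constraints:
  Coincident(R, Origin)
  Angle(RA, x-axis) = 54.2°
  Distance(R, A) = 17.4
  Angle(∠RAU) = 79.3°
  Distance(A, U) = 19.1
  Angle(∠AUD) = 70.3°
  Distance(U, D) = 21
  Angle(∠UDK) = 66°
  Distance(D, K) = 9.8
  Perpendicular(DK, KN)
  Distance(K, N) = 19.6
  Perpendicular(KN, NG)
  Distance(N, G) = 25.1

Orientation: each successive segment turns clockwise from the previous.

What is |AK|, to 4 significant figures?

13.91

R is at the origin; RA runs at 54.2° with length 17.4, so A = (10.18, 14.11). ∠RAU = 79.3° gives AU at -46.50° from the x-axis; with |AU| = 19.1, U = (23.33, 0.2579). ∠AUD = 70.3° gives UD at -156.2° from the x-axis; with |UD| = 21.0, D = (4.112, -8.217). ∠UDK = 66.0° gives DK at 89.80° from the x-axis; with |DK| = 9.8, K = (4.146, 1.583). Then |AK| = |K − A| = 13.91.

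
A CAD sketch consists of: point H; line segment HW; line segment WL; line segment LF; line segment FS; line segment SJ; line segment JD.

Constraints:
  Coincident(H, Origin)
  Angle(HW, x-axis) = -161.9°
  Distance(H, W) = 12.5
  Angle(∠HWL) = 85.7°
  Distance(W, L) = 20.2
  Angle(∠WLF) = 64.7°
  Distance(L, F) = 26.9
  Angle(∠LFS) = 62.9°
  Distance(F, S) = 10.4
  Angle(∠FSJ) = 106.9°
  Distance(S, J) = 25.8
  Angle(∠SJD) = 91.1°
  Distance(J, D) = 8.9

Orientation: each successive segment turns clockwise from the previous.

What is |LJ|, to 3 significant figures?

5.69

H is at the origin; HW runs at -161.9° with length 12.5, so W = (-11.9, -3.88). ∠HWL = 85.7° gives WL at 104° from the x-axis; with |WL| = 20.2, L = (-16.7, 15.7). ∠WLF = 64.7° gives LF at -11.5° from the x-axis; with |LF| = 26.9, F = (9.66, 10.4). ∠LFS = 62.9° gives FS at -129° from the x-axis; with |FS| = 10.4, S = (3.17, 2.24). ∠FSJ = 106.9° gives SJ at 158° from the x-axis; with |SJ| = 25.8, J = (-20.8, 11.8). Then |LJ| = |J − L| = 5.69.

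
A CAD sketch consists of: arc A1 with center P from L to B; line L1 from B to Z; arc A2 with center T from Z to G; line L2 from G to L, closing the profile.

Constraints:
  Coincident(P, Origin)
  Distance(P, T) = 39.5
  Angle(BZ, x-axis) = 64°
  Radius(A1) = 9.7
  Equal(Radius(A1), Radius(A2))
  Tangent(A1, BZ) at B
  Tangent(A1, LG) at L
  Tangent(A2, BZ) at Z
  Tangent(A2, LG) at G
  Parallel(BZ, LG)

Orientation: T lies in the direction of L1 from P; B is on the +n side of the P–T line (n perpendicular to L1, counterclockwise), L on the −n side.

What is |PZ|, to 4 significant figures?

40.67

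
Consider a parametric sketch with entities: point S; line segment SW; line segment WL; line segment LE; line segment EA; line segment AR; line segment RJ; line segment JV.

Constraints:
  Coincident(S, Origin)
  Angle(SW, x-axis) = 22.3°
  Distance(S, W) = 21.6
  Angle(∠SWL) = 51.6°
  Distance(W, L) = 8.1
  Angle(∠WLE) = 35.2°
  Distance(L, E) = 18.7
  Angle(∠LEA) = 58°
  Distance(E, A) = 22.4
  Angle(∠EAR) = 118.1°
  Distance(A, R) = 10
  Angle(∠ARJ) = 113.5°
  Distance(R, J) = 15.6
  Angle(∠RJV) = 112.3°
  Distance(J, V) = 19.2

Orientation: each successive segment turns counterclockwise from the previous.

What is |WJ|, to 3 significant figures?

15.0

S is at the origin; SW runs at 22.3° with length 21.6, so W = (20.0, 8.20). ∠SWL = 51.6° gives WL at 151° from the x-axis; with |WL| = 8.1, L = (12.9, 12.2). ∠WLE = 35.2° gives LE at -64.5° from the x-axis; with |LE| = 18.7, E = (21.0, -4.72). ∠LEA = 58.0° gives EA at 57.5° from the x-axis; with |EA| = 22.4, A = (33.0, 14.2). ∠EAR = 118.1° gives AR at 119° from the x-axis; with |AR| = 10.0, R = (28.1, 22.9). ∠ARJ = 113.5° gives RJ at -174° from the x-axis; with |RJ| = 15.6, J = (12.6, 21.3). Then |WJ| = |J − W| = 15.0.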